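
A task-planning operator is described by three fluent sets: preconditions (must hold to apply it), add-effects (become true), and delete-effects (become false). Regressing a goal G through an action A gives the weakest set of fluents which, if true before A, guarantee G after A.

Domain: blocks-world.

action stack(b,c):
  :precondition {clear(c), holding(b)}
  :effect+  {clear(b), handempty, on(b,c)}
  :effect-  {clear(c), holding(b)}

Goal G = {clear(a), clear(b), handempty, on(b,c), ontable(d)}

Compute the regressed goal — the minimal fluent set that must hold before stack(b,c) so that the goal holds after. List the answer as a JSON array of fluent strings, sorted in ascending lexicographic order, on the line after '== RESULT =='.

Regress:
  G ∩ del = {}  (empty — regression defined)
  G \ add = {clear(a), clear(b), handempty, on(b,c), ontable(d)} \ {clear(b), handempty, on(b,c)} = {clear(a), ontable(d)}
  ∪ pre   = {clear(a), ontable(d)} ∪ {clear(c), holding(b)}
          = {clear(a), clear(c), holding(b), ontable(d)}

== RESULT ==
["clear(a)", "clear(c)", "holding(b)", "ontable(d)"]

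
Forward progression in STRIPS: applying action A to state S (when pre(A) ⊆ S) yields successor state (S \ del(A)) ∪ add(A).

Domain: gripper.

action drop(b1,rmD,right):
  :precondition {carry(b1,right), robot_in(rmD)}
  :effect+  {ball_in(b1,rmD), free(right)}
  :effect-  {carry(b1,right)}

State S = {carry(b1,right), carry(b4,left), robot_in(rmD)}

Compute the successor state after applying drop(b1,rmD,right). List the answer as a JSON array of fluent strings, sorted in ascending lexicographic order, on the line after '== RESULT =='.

Progress:
  pre ⊆ S: {carry(b1,right), robot_in(rmD)} ⊆ S  — applicable
  S \ del = {carry(b4,left), robot_in(rmD)}
  ∪ add   = {ball_in(b1,rmD), carry(b4,left), free(right), robot_in(rmD)}

== RESULT ==
["ball_in(b1,rmD)", "carry(b4,left)", "free(right)", "robot_in(rmD)"]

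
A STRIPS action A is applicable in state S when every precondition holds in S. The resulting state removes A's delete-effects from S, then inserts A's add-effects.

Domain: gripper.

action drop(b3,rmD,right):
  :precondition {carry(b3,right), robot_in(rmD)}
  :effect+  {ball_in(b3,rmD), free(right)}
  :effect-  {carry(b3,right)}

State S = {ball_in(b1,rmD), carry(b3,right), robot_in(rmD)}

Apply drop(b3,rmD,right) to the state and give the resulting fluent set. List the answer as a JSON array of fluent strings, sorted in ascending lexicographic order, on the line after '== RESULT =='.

Compute (S \ del) ∪ add:
  pre ⊆ S: {carry(b3,right), robot_in(rmD)} ⊆ S  — applicable
  S \ del = {ball_in(b1,rmD), robot_in(rmD)}
  ∪ add   = {ball_in(b1,rmD), ball_in(b3,rmD), free(right), robot_in(rmD)}

== RESULT ==
["ball_in(b1,rmD)", "ball_in(b3,rmD)", "free(right)", "robot_in(rmD)"]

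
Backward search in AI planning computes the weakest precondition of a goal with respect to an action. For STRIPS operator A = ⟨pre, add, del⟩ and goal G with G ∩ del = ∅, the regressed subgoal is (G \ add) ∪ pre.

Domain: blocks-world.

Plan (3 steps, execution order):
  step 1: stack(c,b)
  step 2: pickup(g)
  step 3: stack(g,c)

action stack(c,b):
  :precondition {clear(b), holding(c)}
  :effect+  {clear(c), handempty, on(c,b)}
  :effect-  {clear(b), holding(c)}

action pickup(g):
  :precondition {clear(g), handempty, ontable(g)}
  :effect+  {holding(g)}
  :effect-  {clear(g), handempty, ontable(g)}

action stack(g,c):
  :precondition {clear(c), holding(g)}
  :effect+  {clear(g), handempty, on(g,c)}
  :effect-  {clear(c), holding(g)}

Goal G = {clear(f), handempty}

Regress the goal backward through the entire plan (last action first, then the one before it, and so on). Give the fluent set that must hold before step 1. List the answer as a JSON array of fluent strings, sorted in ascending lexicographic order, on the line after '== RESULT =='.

Work backward from the goal:
  through step 3 (stack(g,c)): drop {handempty}, keep {clear(f)}, require {clear(c), holding(g)}
    → {clear(c), clear(f), holding(g)}
  through step 2 (pickup(g)): drop {holding(g)}, keep {clear(c), clear(f)}, require {clear(g), handempty, ontable(g)}
    → {clear(c), clear(f), clear(g), handempty, ontable(g)}
  through step 1 (stack(c,b)): drop {clear(c), handempty}, keep {clear(f), clear(g), ontable(g)}, require {clear(b), holding(c)}
    → {clear(b), clear(f), clear(g), holding(c), ontable(g)}

== RESULT ==
["clear(b)", "clear(f)", "clear(g)", "holding(c)", "ontable(g)"]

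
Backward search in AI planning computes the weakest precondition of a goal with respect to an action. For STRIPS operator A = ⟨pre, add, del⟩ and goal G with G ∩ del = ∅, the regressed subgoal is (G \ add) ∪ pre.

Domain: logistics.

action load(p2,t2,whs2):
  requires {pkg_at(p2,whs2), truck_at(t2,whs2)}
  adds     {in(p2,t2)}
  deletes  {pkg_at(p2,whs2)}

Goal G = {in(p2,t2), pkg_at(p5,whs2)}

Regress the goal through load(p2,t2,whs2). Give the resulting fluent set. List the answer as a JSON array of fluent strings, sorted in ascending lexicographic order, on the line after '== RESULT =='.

Compute (G \ add) ∪ pre:
  G ∩ del = {}  (empty — regression defined)
  G \ add = {in(p2,t2), pkg_at(p5,whs2)} \ {in(p2,t2)} = {pkg_at(p5,whs2)}
  ∪ pre   = {pkg_at(p5,whs2)} ∪ {pkg_at(p2,whs2), truck_at(t2,whs2)}
          = {pkg_at(p2,whs2), pkg_at(p5,whs2), truck_at(t2,whs2)}

== RESULT ==
["pkg_at(p2,whs2)", "pkg_at(p5,whs2)", "truck_at(t2,whs2)"]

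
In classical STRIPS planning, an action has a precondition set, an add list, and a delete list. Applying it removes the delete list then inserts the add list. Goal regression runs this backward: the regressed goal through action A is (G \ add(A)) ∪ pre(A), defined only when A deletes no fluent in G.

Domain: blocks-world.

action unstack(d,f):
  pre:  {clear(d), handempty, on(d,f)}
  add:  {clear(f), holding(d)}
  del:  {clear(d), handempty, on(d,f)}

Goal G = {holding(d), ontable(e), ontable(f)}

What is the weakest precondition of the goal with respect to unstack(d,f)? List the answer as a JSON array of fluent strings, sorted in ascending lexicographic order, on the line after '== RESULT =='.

Regress:
  G ∩ del = {}  (empty — regression defined)
  G \ add = {holding(d), ontable(e), ontable(f)} \ {clear(f), holding(d)} = {ontable(e), ontable(f)}
  ∪ pre   = {ontable(e), ontable(f)} ∪ {clear(d), handempty, on(d,f)}
          = {clear(d), handempty, on(d,f), ontable(e), ontable(f)}

== RESULT ==
["clear(d)", "handempty", "on(d,f)", "ontable(e)", "ontable(f)"]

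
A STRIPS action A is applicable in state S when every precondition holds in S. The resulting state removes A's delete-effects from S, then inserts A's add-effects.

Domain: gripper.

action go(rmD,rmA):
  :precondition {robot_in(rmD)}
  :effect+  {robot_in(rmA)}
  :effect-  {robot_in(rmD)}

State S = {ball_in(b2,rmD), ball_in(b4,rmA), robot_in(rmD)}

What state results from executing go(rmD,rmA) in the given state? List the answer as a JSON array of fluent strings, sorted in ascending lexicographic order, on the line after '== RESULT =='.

Compute (S \ del) ∪ add:
  pre ⊆ S: {robot_in(rmD)} ⊆ S  — applicable
  S \ del = {ball_in(b2,rmD), ball_in(b4,rmA)}
  ∪ add   = {ball_in(b2,rmD), ball_in(b4,rmA), robot_in(rmA)}

== RESULT ==
["ball_in(b2,rmD)", "ball_in(b4,rmA)", "robot_in(rmA)"]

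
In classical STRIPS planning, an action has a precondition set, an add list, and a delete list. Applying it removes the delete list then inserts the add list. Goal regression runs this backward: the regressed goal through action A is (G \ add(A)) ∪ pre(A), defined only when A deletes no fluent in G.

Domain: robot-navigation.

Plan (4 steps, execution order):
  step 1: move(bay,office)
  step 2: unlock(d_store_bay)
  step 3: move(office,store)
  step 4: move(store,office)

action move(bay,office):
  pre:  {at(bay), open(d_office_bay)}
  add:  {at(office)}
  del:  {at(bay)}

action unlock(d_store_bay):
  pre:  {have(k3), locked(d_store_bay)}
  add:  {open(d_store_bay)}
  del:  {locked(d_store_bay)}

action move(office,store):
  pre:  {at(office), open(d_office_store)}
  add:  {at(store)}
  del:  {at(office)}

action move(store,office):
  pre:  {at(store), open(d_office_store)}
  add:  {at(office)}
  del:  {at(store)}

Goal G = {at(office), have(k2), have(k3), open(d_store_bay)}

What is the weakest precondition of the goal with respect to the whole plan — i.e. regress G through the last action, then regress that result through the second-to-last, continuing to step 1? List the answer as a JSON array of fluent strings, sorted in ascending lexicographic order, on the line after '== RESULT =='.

Regress step by step:
  through step 4 (move(store,office)): drop {at(office)}, keep {have(k2), have(k3), open(d_store_bay)}, require {at(store), open(d_office_store)}
    → {at(store), have(k2), have(k3), open(d_office_store), open(d_store_bay)}
  through step 3 (move(office,store)): drop {at(store)}, keep {have(k2), have(k3), open(d_office_store), open(d_store_bay)}, require {at(office), open(d_office_store)}
    → {at(office), have(k2), have(k3), open(d_office_store), open(d_store_bay)}
  through step 2 (unlock(d_store_bay)): drop {open(d_store_bay)}, keep {at(office), have(k2), have(k3), open(d_office_store)}, require {have(k3), locked(d_store_bay)}
    → {at(office), have(k2), have(k3), locked(d_store_bay), open(d_office_store)}
  through step 1 (move(bay,office)): drop {at(office)}, keep {have(k2), have(k3), locked(d_store_bay), open(d_office_store)}, require {at(bay), open(d_office_bay)}
    → {at(bay), have(k2), have(k3), locked(d_store_bay), open(d_office_bay), open(d_office_store)}

== RESULT ==
["at(bay)", "have(k2)", "have(k3)", "locked(d_store_bay)", "open(d_office_bay)", "open(d_office_store)"]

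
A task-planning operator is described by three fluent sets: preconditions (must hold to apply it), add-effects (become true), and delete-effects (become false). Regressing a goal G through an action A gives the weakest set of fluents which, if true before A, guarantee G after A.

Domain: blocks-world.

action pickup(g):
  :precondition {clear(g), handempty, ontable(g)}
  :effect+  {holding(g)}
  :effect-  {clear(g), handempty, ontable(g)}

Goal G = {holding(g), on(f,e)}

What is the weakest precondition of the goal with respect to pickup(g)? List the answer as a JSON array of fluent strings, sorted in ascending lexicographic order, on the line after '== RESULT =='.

Regress:
  G ∩ del = {}  (empty — regression defined)
  G \ add = {holding(g), on(f,e)} \ {holding(g)} = {on(f,e)}
  ∪ pre   = {on(f,e)} ∪ {clear(g), handempty, ontable(g)}
          = {clear(g), handempty, on(f,e), ontable(g)}

== RESULT ==
["clear(g)", "handempty", "on(f,e)", "ontable(g)"]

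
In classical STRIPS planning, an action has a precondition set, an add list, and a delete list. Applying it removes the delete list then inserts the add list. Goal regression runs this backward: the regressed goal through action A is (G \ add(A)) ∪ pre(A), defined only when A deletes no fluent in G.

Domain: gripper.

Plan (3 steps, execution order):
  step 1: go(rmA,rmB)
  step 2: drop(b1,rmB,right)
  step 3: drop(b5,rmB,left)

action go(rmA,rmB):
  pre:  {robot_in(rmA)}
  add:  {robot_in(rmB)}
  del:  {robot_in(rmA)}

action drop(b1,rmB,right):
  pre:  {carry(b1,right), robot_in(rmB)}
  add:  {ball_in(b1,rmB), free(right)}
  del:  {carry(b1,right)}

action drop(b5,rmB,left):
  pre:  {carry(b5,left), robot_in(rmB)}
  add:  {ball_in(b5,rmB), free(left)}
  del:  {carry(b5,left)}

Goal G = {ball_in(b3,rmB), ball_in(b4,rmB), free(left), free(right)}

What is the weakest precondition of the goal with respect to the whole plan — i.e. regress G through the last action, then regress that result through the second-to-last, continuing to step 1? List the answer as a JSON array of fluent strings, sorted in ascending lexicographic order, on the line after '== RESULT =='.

Regress step by step:
  through step 3 (drop(b5,rmB,left)): drop {free(left)}, keep {ball_in(b3,rmB), ball_in(b4,rmB), free(right)}, require {carry(b5,left), robot_in(rmB)}
    → {ball_in(b3,rmB), ball_in(b4,rmB), carry(b5,left), free(right), robot_in(rmB)}
  through step 2 (drop(b1,rmB,right)): drop {free(right)}, keep {ball_in(b3,rmB), ball_in(b4,rmB), carry(b5,left), robot_in(rmB)}, require {carry(b1,right), robot_in(rmB)}
    → {ball_in(b3,rmB), ball_in(b4,rmB), carry(b1,right), carry(b5,left), robot_in(rmB)}
  through step 1 (go(rmA,rmB)): drop {robot_in(rmB)}, keep {ball_in(b3,rmB), ball_in(b4,rmB), carry(b1,right), carry(b5,left)}, require {robot_in(rmA)}
    → {ball_in(b3,rmB), ball_in(b4,rmB), carry(b1,right), carry(b5,left), robot_in(rmA)}

== RESULT ==
["ball_in(b3,rmB)", "ball_in(b4,rmB)", "carry(b1,right)", "carry(b5,left)", "robot_in(rmA)"]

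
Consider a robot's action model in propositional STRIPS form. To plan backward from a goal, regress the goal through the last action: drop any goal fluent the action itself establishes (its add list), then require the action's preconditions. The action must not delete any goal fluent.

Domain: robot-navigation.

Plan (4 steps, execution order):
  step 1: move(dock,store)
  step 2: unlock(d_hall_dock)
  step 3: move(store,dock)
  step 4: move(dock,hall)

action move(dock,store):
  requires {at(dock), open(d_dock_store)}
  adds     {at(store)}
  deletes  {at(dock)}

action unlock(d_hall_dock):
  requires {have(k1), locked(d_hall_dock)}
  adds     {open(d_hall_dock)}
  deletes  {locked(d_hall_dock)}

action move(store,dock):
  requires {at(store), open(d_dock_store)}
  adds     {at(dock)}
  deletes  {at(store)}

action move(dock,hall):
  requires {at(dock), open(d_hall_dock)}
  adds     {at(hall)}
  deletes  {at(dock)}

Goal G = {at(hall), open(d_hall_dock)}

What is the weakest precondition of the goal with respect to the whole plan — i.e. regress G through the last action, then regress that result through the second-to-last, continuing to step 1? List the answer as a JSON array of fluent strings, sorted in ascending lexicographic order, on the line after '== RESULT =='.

Work backward from the goal:
  through step 4 (move(dock,hall)): drop {at(hall)}, keep {open(d_hall_dock)}, require {at(dock), open(d_hall_dock)}
    → {at(dock), open(d_hall_dock)}
  through step 3 (move(store,dock)): drop {at(dock)}, keep {open(d_hall_dock)}, require {at(store), open(d_dock_store)}
    → {at(store), open(d_dock_store), open(d_hall_dock)}
  through step 2 (unlock(d_hall_dock)): drop {open(d_hall_dock)}, keep {at(store), open(d_dock_store)}, require {have(k1), locked(d_hall_dock)}
    → {at(store), have(k1), locked(d_hall_dock), open(d_dock_store)}
  through step 1 (move(dock,store)): drop {at(store)}, keep {have(k1), locked(d_hall_dock), open(d_dock_store)}, require {at(dock), open(d_dock_store)}
    → {at(dock), have(k1), locked(d_hall_dock), open(d_dock_store)}

== RESULT ==
["at(dock)", "have(k1)", "locked(d_hall_dock)", "open(d_dock_store)"]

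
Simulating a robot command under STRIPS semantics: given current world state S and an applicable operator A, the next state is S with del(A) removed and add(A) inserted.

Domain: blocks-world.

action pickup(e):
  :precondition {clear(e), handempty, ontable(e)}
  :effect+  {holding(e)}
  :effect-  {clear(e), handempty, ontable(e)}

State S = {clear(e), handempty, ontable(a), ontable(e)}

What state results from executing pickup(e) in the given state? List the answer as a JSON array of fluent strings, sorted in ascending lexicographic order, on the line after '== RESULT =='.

Progress:
  pre ⊆ S: {clear(e), handempty, ontable(e)} ⊆ S  — applicable
  S \ del = {ontable(a)}
  ∪ add   = {holding(e), ontable(a)}

== RESULT ==
["holding(e)", "ontable(a)"]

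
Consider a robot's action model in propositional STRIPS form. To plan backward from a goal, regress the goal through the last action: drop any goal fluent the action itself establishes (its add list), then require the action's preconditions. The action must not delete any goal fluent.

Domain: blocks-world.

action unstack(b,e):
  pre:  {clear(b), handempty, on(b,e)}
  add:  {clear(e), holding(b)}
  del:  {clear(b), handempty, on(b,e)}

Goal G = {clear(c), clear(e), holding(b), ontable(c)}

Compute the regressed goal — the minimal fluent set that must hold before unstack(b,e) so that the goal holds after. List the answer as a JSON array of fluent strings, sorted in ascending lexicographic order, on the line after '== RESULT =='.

Regress:
  G ∩ del = {}  (empty — regression defined)
  G \ add = {clear(c), clear(e), holding(b), ontable(c)} \ {clear(e), holding(b)} = {clear(c), ontable(c)}
  ∪ pre   = {clear(c), ontable(c)} ∪ {clear(b), handempty, on(b,e)}
          = {clear(b), clear(c), handempty, on(b,e), ontable(c)}

== RESULT ==
["clear(b)", "clear(c)", "handempty", "on(b,e)", "ontable(c)"]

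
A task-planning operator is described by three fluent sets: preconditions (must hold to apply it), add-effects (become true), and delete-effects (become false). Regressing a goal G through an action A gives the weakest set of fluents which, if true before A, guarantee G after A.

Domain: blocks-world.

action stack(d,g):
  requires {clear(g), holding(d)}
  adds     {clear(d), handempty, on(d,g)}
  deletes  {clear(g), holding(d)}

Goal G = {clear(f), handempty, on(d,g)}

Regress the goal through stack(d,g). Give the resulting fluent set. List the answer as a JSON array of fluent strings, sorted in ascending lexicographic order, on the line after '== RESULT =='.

Regress:
  G ∩ del = {}  (empty — regression defined)
  G \ add = {clear(f), handempty, on(d,g)} \ {clear(d), handempty, on(d,g)} = {clear(f)}
  ∪ pre   = {clear(f)} ∪ {clear(g), holding(d)}
          = {clear(f), clear(g), holding(d)}

== RESULT ==
["clear(f)", "clear(g)", "holding(d)"]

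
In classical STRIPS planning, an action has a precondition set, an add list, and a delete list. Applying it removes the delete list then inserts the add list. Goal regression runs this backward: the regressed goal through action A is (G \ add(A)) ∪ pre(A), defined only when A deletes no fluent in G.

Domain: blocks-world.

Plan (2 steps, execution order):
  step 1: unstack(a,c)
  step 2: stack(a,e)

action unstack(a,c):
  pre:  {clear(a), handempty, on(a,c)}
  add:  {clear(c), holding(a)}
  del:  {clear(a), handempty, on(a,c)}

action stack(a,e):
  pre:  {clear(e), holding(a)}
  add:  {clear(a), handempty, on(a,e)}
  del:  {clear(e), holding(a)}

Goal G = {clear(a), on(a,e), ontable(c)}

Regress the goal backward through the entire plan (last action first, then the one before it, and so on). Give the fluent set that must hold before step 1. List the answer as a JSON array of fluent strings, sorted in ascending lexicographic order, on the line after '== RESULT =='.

Regress step by step:
  through step 2 (stack(a,e)): drop {clear(a), on(a,e)}, keep {ontable(c)}, require {clear(e), holding(a)}
    → {clear(e), holding(a), ontable(c)}
  through step 1 (unstack(a,c)): drop {holding(a)}, keep {clear(e), ontable(c)}, require {clear(a), handempty, on(a,c)}
    → {clear(a), clear(e), handempty, on(a,c), ontable(c)}

== RESULT ==
["clear(a)", "clear(e)", "handempty", "on(a,c)", "ontable(c)"]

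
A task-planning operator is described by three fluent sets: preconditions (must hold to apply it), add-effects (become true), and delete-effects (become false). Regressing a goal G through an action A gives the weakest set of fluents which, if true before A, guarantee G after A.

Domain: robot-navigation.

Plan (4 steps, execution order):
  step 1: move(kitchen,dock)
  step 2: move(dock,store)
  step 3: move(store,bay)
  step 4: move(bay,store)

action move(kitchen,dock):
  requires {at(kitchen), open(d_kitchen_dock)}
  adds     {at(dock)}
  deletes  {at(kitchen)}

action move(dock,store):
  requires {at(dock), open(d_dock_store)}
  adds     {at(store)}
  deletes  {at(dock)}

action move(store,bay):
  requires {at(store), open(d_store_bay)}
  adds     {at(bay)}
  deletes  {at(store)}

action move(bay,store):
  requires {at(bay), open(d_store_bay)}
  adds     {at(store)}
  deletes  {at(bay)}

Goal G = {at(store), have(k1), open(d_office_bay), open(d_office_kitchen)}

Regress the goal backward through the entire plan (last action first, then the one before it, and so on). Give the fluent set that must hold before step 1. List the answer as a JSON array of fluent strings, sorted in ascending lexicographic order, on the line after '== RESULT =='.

Regress step by step:
  through step 4 (move(bay,store)): drop {at(store)}, keep {have(k1), open(d_office_bay), open(d_office_kitchen)}, require {at(bay), open(d_store_bay)}
    → {at(bay), have(k1), open(d_office_bay), open(d_office_kitchen), open(d_store_bay)}
  through step 3 (move(store,bay)): drop {at(bay)}, keep {have(k1), open(d_office_bay), open(d_office_kitchen), open(d_store_bay)}, require {at(store), open(d_store_bay)}
    → {at(store), have(k1), open(d_office_bay), open(d_office_kitchen), open(d_store_bay)}
  through step 2 (move(dock,store)): drop {at(store)}, keep {have(k1), open(d_office_bay), open(d_office_kitchen), open(d_store_bay)}, require {at(dock), open(d_dock_store)}
    → {at(dock), have(k1), open(d_dock_store), open(d_office_bay), open(d_office_kitchen), open(d_store_bay)}
  through step 1 (move(kitchen,dock)): drop {at(dock)}, keep {have(k1), open(d_dock_store), open(d_office_bay), open(d_office_kitchen), open(d_store_bay)}, require {at(kitchen), open(d_kitchen_dock)}
    → {at(kitchen), have(k1), open(d_dock_store), open(d_kitchen_dock), open(d_office_bay), open(d_office_kitchen), open(d_store_bay)}

== RESULT ==
["at(kitchen)", "have(k1)", "open(d_dock_store)", "open(d_kitchen_dock)", "open(d_office_bay)", "open(d_office_kitchen)", "open(d_store_bay)"]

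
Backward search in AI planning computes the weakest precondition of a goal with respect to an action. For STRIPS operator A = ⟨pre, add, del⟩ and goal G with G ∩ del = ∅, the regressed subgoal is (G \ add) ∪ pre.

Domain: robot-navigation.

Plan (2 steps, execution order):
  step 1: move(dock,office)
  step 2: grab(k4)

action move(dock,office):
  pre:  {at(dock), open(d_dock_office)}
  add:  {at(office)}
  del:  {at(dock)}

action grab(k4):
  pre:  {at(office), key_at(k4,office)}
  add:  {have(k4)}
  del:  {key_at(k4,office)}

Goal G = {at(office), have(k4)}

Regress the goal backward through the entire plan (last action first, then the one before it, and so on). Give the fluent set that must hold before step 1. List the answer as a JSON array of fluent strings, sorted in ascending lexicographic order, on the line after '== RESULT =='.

Work backward from the goal:
  through step 2 (grab(k4)): drop {have(k4)}, keep {at(office)}, require {at(office), key_at(k4,office)}
    → {at(office), key_at(k4,office)}
  through step 1 (move(dock,office)): drop {at(office)}, keep {key_at(k4,office)}, require {at(dock), open(d_dock_office)}
    → {at(dock), key_at(k4,office), open(d_dock_office)}

== RESULT ==
["at(dock)", "key_at(k4,office)", "open(d_dock_office)"]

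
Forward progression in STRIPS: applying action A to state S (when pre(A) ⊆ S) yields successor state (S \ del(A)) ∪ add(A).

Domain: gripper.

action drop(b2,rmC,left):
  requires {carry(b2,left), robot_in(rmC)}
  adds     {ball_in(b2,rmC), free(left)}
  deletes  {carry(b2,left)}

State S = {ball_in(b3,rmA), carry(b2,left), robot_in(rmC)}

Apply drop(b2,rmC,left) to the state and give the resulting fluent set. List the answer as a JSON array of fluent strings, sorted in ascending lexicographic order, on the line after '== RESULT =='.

Progress:
  pre ⊆ S: {carry(b2,left), robot_in(rmC)} ⊆ S  — applicable
  S \ del = {ball_in(b3,rmA), robot_in(rmC)}
  ∪ add   = {ball_in(b2,rmC), ball_in(b3,rmA), free(left), robot_in(rmC)}

== RESULT ==
["ball_in(b2,rmC)", "ball_in(b3,rmA)", "free(left)", "robot_in(rmC)"]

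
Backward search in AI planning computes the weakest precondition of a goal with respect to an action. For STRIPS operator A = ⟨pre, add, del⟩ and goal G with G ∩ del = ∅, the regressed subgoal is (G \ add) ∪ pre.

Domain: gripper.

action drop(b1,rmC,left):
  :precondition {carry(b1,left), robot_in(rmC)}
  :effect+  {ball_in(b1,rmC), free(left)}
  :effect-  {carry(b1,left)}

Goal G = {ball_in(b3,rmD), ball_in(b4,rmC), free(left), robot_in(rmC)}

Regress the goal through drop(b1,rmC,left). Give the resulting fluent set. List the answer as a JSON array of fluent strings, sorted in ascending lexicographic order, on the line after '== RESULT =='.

Compute (G \ add) ∪ pre:
  G ∩ del = {}  (empty — regression defined)
  G \ add = {ball_in(b3,rmD), ball_in(b4,rmC), free(left), robot_in(rmC)} \ {ball_in(b1,rmC), free(left)} = {ball_in(b3,rmD), ball_in(b4,rmC), robot_in(rmC)}
  ∪ pre   = {ball_in(b3,rmD), ball_in(b4,rmC), robot_in(rmC)} ∪ {carry(b1,left), robot_in(rmC)}
          = {ball_in(b3,rmD), ball_in(b4,rmC), carry(b1,left), robot_in(rmC)}

== RESULT ==
["ball_in(b3,rmD)", "ball_in(b4,rmC)", "carry(b1,left)", "robot_in(rmC)"]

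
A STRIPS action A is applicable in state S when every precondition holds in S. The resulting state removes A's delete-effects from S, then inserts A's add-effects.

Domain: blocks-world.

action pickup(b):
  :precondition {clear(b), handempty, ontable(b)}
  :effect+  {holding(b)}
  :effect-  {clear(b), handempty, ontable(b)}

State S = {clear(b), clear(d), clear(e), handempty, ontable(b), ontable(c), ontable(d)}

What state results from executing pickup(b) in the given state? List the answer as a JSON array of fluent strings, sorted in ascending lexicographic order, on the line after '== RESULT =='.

Compute (S \ del) ∪ add:
  pre ⊆ S: {clear(b), handempty, ontable(b)} ⊆ S  — applicable
  S \ del = {clear(d), clear(e), ontable(c), ontable(d)}
  ∪ add   = {clear(d), clear(e), holding(b), ontable(c), ontable(d)}

== RESULT ==
["clear(d)", "clear(e)", "holding(b)", "ontable(c)", "ontable(d)"]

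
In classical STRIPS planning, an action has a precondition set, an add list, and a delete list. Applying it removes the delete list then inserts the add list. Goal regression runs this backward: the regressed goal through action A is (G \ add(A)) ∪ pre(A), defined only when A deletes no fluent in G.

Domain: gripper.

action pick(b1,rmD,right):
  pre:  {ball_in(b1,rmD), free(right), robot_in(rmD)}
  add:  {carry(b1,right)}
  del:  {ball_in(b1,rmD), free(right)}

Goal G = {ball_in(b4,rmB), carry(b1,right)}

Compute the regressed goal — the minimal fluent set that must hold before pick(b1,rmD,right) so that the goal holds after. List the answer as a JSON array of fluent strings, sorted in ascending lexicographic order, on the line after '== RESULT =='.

Regress:
  G ∩ del = {}  (empty — regression defined)
  G \ add = {ball_in(b4,rmB), carry(b1,right)} \ {carry(b1,right)} = {ball_in(b4,rmB)}
  ∪ pre   = {ball_in(b4,rmB)} ∪ {ball_in(b1,rmD), free(right), robot_in(rmD)}
          = {ball_in(b1,rmD), ball_in(b4,rmB), free(right), robot_in(rmD)}

== RESULT ==
["ball_in(b1,rmD)", "ball_in(b4,rmB)", "free(right)", "robot_in(rmD)"]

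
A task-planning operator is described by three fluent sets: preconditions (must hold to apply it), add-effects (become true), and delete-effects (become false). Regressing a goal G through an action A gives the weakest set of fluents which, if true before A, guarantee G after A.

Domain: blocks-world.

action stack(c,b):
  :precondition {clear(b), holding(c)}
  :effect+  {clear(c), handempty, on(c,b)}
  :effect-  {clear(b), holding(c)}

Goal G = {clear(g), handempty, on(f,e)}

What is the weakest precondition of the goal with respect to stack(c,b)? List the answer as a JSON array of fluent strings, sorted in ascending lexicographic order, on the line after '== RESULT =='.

Compute (G \ add) ∪ pre:
  G ∩ del = {}  (empty — regression defined)
  G \ add = {clear(g), handempty, on(f,e)} \ {clear(c), handempty, on(c,b)} = {clear(g), on(f,e)}
  ∪ pre   = {clear(g), on(f,e)} ∪ {clear(b), holding(c)}
          = {clear(b), clear(g), holding(c), on(f,e)}

== RESULT ==
["clear(b)", "clear(g)", "holding(c)", "on(f,e)"]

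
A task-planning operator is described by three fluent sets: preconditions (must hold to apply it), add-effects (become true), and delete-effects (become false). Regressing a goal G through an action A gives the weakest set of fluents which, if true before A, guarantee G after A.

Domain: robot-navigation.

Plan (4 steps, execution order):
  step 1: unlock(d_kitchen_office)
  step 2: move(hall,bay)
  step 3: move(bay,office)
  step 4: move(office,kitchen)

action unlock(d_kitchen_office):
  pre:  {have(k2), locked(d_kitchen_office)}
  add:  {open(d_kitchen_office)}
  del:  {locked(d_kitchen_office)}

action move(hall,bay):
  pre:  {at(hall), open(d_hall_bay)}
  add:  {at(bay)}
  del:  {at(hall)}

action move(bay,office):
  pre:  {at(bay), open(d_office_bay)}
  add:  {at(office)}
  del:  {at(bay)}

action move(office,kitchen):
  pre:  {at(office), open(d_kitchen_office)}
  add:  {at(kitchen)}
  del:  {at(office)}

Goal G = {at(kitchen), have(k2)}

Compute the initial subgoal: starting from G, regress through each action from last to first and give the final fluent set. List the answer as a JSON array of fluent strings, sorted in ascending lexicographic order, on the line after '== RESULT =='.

Work backward from the goal:
  through step 4 (move(office,kitchen)): drop {at(kitchen)}, keep {have(k2)}, require {at(office), open(d_kitchen_office)}
    → {at(office), have(k2), open(d_kitchen_office)}
  through step 3 (move(bay,office)): drop {at(office)}, keep {have(k2), open(d_kitchen_office)}, require {at(bay), open(d_office_bay)}
    → {at(bay), have(k2), open(d_kitchen_office), open(d_office_bay)}
  through step 2 (move(hall,bay)): drop {at(bay)}, keep {have(k2), open(d_kitchen_office), open(d_office_bay)}, require {at(hall), open(d_hall_bay)}
    → {at(hall), have(k2), open(d_hall_bay), open(d_kitchen_office), open(d_office_bay)}
  through step 1 (unlock(d_kitchen_office)): drop {open(d_kitchen_office)}, keep {at(hall), have(k2), open(d_hall_bay), open(d_office_bay)}, require {have(k2), locked(d_kitchen_office)}
    → {at(hall), have(k2), locked(d_kitchen_office), open(d_hall_bay), open(d_office_bay)}

== RESULT ==
["at(hall)", "have(k2)", "locked(d_kitchen_office)", "open(d_hall_bay)", "open(d_office_bay)"]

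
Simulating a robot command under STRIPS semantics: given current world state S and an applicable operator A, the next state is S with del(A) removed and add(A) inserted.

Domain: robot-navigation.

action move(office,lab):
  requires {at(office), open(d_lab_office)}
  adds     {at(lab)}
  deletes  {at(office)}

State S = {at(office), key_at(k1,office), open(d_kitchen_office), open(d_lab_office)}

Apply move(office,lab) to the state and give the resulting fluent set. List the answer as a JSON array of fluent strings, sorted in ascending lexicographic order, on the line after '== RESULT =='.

Progress:
  pre ⊆ S: {at(office), open(d_lab_office)} ⊆ S  — applicable
  S \ del = {key_at(k1,office), open(d_kitchen_office), open(d_lab_office)}
  ∪ add   = {at(lab), key_at(k1,office), open(d_kitchen_office), open(d_lab_office)}

== RESULT ==
["at(lab)", "key_at(k1,office)", "open(d_kitchen_office)", "open(d_lab_office)"]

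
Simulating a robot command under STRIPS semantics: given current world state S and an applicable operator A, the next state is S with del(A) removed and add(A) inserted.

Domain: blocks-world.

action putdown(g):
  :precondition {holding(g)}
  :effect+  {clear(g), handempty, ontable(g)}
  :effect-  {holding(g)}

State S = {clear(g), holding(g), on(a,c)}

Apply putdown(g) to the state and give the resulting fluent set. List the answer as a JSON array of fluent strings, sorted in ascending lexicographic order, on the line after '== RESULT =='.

Progress:
  pre ⊆ S: {holding(g)} ⊆ S  — applicable
  S \ del = {clear(g), on(a,c)}
  ∪ add   = {clear(g), handempty, on(a,c), ontable(g)}

== RESULT ==
["clear(g)", "handempty", "on(a,c)", "ontable(g)"]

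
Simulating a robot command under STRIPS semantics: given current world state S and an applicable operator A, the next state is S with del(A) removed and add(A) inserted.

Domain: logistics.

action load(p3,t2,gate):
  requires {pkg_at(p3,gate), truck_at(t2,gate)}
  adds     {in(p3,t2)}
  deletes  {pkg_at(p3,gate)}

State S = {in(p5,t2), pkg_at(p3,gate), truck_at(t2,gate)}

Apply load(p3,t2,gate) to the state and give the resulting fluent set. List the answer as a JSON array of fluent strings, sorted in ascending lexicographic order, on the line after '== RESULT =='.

Progress:
  pre ⊆ S: {pkg_at(p3,gate), truck_at(t2,gate)} ⊆ S  — applicable
  S \ del = {in(p5,t2), truck_at(t2,gate)}
  ∪ add   = {in(p3,t2), in(p5,t2), truck_at(t2,gate)}

== RESULT ==
["in(p3,t2)", "in(p5,t2)", "truck_at(t2,gate)"]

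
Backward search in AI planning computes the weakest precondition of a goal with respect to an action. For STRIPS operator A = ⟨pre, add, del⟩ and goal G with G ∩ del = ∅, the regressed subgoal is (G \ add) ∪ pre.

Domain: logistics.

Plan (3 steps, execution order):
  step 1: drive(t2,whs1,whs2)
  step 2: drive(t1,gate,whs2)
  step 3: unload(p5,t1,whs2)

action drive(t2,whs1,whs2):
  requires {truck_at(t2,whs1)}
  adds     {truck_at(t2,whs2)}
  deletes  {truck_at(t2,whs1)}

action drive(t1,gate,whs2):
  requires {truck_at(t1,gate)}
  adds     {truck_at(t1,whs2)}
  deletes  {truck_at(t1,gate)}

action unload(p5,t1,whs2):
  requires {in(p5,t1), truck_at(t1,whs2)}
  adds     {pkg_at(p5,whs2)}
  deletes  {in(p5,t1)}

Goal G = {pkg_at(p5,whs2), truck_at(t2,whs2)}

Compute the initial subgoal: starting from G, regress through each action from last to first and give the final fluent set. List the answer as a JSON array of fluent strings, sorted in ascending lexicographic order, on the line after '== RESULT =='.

Work backward from the goal:
  through step 3 (unload(p5,t1,whs2)): drop {pkg_at(p5,whs2)}, keep {truck_at(t2,whs2)}, require {in(p5,t1), truck_at(t1,whs2)}
    → {in(p5,t1), truck_at(t1,whs2), truck_at(t2,whs2)}
  through step 2 (drive(t1,gate,whs2)): drop {truck_at(t1,whs2)}, keep {in(p5,t1), truck_at(t2,whs2)}, require {truck_at(t1,gate)}
    → {in(p5,t1), truck_at(t1,gate), truck_at(t2,whs2)}
  through step 1 (drive(t2,whs1,whs2)): drop {truck_at(t2,whs2)}, keep {in(p5,t1), truck_at(t1,gate)}, require {truck_at(t2,whs1)}
    → {in(p5,t1), truck_at(t1,gate), truck_at(t2,whs1)}

== RESULT ==
["in(p5,t1)", "truck_at(t1,gate)", "truck_at(t2,whs1)"]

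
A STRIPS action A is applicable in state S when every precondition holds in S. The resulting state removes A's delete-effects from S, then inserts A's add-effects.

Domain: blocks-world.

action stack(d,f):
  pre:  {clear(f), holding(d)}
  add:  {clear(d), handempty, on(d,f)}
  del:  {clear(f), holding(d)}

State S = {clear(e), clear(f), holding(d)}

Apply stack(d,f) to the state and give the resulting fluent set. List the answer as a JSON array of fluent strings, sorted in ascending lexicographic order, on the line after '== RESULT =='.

Compute (S \ del) ∪ add:
  pre ⊆ S: {clear(f), holding(d)} ⊆ S  — applicable
  S \ del = {clear(e)}
  ∪ add   = {clear(d), clear(e), handempty, on(d,f)}

== RESULT ==
["clear(d)", "clear(e)", "handempty", "on(d,f)"]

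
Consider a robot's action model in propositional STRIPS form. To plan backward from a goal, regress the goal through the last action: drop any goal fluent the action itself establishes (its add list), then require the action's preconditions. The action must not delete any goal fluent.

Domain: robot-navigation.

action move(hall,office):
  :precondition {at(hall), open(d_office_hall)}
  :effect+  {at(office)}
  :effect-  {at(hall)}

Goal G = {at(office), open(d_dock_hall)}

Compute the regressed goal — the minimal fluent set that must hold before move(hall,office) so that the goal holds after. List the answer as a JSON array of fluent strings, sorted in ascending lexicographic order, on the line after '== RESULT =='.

Compute (G \ add) ∪ pre:
  G ∩ del = {}  (empty — regression defined)
  G \ add = {at(office), open(d_dock_hall)} \ {at(office)} = {open(d_dock_hall)}
  ∪ pre   = {open(d_dock_hall)} ∪ {at(hall), open(d_office_hall)}
          = {at(hall), open(d_dock_hall), open(d_office_hall)}

== RESULT ==
["at(hall)", "open(d_dock_hall)", "open(d_office_hall)"]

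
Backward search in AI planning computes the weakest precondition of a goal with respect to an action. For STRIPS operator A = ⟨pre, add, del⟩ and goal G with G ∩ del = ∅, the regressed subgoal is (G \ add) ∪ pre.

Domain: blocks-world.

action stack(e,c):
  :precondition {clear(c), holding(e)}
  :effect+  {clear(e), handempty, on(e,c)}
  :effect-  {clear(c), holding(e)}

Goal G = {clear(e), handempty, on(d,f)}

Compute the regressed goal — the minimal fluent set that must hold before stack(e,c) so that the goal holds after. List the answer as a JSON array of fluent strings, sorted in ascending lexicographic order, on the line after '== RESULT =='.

Regress:
  G ∩ del = {}  (empty — regression defined)
  G \ add = {clear(e), handempty, on(d,f)} \ {clear(e), handempty, on(e,c)} = {on(d,f)}
  ∪ pre   = {on(d,f)} ∪ {clear(c), holding(e)}
          = {clear(c), holding(e), on(d,f)}

== RESULT ==
["clear(c)", "holding(e)", "on(d,f)"]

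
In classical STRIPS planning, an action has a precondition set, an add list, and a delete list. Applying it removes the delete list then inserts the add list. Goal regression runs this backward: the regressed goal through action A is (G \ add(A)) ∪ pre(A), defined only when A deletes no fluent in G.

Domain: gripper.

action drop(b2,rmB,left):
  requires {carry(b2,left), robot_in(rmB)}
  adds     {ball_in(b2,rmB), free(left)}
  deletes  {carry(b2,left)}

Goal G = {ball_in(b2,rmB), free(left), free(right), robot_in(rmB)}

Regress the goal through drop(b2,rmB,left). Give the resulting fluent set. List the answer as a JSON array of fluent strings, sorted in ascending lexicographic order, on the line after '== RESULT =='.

Compute (G \ add) ∪ pre:
  G ∩ del = {}  (empty — regression defined)
  G \ add = {ball_in(b2,rmB), free(left), free(right), robot_in(rmB)} \ {ball_in(b2,rmB), free(left)} = {free(right), robot_in(rmB)}
  ∪ pre   = {free(right), robot_in(rmB)} ∪ {carry(b2,left), robot_in(rmB)}
          = {carry(b2,left), free(right), robot_in(rmB)}

== RESULT ==
["carry(b2,left)", "free(right)", "robot_in(rmB)"]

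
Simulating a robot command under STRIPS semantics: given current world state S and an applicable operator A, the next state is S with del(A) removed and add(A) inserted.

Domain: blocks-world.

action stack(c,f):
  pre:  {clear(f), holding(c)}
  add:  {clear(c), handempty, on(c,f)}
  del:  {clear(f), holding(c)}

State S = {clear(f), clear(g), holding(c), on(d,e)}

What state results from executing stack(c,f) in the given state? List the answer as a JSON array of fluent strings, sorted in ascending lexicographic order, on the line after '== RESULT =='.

Compute (S \ del) ∪ add:
  pre ⊆ S: {clear(f), holding(c)} ⊆ S  — applicable
  S \ del = {clear(g), on(d,e)}
  ∪ add   = {clear(c), clear(g), handempty, on(c,f), on(d,e)}

== RESULT ==
["clear(c)", "clear(g)", "handempty", "on(c,f)", "on(d,e)"]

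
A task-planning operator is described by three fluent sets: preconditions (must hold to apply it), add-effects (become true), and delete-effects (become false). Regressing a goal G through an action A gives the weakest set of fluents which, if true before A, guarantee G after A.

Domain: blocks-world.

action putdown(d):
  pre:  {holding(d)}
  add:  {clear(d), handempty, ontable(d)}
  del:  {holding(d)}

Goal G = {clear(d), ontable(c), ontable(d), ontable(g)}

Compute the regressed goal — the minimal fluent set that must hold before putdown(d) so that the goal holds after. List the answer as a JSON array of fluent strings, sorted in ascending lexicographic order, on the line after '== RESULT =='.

Regress:
  G ∩ del = {}  (empty — regression defined)
  G \ add = {clear(d), ontable(c), ontable(d), ontable(g)} \ {clear(d), handempty, ontable(d)} = {ontable(c), ontable(g)}
  ∪ pre   = {ontable(c), ontable(g)} ∪ {holding(d)}
          = {holding(d), ontable(c), ontable(g)}

== RESULT ==
["holding(d)", "ontable(c)", "ontable(g)"]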